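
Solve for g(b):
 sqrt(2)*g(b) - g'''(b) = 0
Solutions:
 g(b) = C3*exp(2^(1/6)*b) + (C1*sin(2^(1/6)*sqrt(3)*b/2) + C2*cos(2^(1/6)*sqrt(3)*b/2))*exp(-2^(1/6)*b/2)


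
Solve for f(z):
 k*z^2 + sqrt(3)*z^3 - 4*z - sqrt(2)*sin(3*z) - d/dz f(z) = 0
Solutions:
 f(z) = C1 + k*z^3/3 + sqrt(3)*z^4/4 - 2*z^2 + sqrt(2)*cos(3*z)/3


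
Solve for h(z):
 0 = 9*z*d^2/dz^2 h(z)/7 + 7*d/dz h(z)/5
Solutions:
 h(z) = C1 + C2/z^(4/45)


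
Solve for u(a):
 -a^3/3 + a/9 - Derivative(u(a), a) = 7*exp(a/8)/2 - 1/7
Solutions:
 u(a) = C1 - a^4/12 + a^2/18 + a/7 - 28*exp(a/8)


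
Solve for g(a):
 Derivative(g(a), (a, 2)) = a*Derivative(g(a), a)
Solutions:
 g(a) = C1 + C2*erfi(sqrt(2)*a/2)


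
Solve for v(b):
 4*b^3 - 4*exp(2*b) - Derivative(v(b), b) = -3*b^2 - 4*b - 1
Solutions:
 v(b) = C1 + b^4 + b^3 + 2*b^2 + b - 2*exp(2*b)


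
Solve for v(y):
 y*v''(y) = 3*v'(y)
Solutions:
 v(y) = C1 + C2*y^4


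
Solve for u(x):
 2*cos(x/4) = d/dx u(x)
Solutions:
 u(x) = C1 + 8*sin(x/4)


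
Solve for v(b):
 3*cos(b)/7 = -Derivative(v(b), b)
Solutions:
 v(b) = C1 - 3*sin(b)/7


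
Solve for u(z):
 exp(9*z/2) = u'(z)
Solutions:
 u(z) = C1 + 2*exp(9*z/2)/9


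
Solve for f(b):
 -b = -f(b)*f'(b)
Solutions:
 f(b) = -sqrt(C1 + b^2)
 f(b) = sqrt(C1 + b^2)


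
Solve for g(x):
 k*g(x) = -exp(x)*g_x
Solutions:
 g(x) = C1*exp(k*exp(-x))


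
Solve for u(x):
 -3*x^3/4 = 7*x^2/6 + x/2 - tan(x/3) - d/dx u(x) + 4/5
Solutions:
 u(x) = C1 + 3*x^4/16 + 7*x^3/18 + x^2/4 + 4*x/5 + 3*log(cos(x/3))


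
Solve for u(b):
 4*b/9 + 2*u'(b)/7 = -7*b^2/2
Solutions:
 u(b) = C1 - 49*b^3/12 - 7*b^2/9


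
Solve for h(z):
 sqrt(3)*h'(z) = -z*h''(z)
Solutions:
 h(z) = C1 + C2*z^(1 - sqrt(3))


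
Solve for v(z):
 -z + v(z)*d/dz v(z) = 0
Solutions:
 v(z) = -sqrt(C1 + z^2)
 v(z) = sqrt(C1 + z^2)


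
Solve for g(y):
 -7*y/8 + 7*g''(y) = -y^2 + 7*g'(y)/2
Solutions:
 g(y) = C1 + C2*exp(y/2) + 2*y^3/21 + 25*y^2/56 + 25*y/14


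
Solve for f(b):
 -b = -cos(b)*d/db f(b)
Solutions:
 f(b) = C1 + Integral(b/cos(b), b)


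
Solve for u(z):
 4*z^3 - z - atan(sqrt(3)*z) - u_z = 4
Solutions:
 u(z) = C1 + z^4 - z^2/2 - z*atan(sqrt(3)*z) - 4*z + sqrt(3)*log(3*z^2 + 1)/6


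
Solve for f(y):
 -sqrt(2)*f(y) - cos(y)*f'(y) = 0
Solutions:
 f(y) = C1*(sin(y) - 1)^(sqrt(2)/2)/(sin(y) + 1)^(sqrt(2)/2)


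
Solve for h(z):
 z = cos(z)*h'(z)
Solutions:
 h(z) = C1 + Integral(z/cos(z), z)


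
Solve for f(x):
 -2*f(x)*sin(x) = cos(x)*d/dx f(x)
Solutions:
 f(x) = C1*cos(x)^2


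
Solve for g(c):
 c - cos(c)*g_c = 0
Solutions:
 g(c) = C1 + Integral(c/cos(c), c)


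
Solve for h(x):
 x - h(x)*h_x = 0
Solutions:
 h(x) = -sqrt(C1 + x^2)
 h(x) = sqrt(C1 + x^2)


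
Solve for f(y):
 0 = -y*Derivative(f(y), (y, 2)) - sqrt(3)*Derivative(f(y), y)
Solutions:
 f(y) = C1 + C2*y^(1 - sqrt(3))


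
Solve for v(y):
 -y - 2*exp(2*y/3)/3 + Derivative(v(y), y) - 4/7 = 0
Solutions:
 v(y) = C1 + y^2/2 + 4*y/7 + exp(2*y/3)


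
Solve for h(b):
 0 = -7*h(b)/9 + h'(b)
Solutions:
 h(b) = C1*exp(7*b/9)


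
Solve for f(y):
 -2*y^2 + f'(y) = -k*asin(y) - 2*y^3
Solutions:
 f(y) = C1 - k*(y*asin(y) + sqrt(1 - y^2)) - y^4/2 + 2*y^3/3


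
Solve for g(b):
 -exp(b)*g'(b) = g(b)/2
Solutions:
 g(b) = C1*exp(exp(-b)/2)


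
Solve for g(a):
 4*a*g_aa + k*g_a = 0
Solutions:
 g(a) = C1 + a^(1 - re(k)/4)*(C2*sin(log(a)*Abs(im(k))/4) + C3*cos(log(a)*im(k)/4))


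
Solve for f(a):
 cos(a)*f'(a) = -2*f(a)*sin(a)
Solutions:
 f(a) = C1*cos(a)^2


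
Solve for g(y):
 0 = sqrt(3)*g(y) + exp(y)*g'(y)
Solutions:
 g(y) = C1*exp(sqrt(3)*exp(-y))


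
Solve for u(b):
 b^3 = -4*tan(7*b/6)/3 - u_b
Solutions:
 u(b) = C1 - b^4/4 + 8*log(cos(7*b/6))/7


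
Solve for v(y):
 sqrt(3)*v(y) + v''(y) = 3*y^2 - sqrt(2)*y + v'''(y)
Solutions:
 v(y) = C1*exp(y*(-2^(2/3)*(2 + 27*sqrt(3) + sqrt(-4 + (2 + 27*sqrt(3))^2))^(1/3) - 2*2^(1/3)/(2 + 27*sqrt(3) + sqrt(-4 + (2 + 27*sqrt(3))^2))^(1/3) + 4)/12)*sin(2^(1/3)*sqrt(3)*y*(-2^(1/3)*(2 + 27*sqrt(3) + sqrt(-4 + 729*(-sqrt(3) - 2/27)^2))^(1/3) + 2/(2 + 27*sqrt(3) + sqrt(-4 + 729*(-sqrt(3) - 2/27)^2))^(1/3))/12) + C2*exp(y*(-2^(2/3)*(2 + 27*sqrt(3) + sqrt(-4 + (2 + 27*sqrt(3))^2))^(1/3) - 2*2^(1/3)/(2 + 27*sqrt(3) + sqrt(-4 + (2 + 27*sqrt(3))^2))^(1/3) + 4)/12)*cos(2^(1/3)*sqrt(3)*y*(-2^(1/3)*(2 + 27*sqrt(3) + sqrt(-4 + 729*(-sqrt(3) - 2/27)^2))^(1/3) + 2/(2 + 27*sqrt(3) + sqrt(-4 + 729*(-sqrt(3) - 2/27)^2))^(1/3))/12) + C3*exp(y*(2*2^(1/3)/(2 + 27*sqrt(3) + sqrt(-4 + (2 + 27*sqrt(3))^2))^(1/3) + 2 + 2^(2/3)*(2 + 27*sqrt(3) + sqrt(-4 + (2 + 27*sqrt(3))^2))^(1/3))/6) + sqrt(3)*y^2 - sqrt(6)*y/3 - 2


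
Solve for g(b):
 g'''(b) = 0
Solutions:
 g(b) = C1 + C2*b + C3*b^2


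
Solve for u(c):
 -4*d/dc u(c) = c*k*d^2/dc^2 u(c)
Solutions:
 u(c) = C1 + c^(((re(k) - 4)*re(k) + im(k)^2)/(re(k)^2 + im(k)^2))*(C2*sin(4*log(c)*Abs(im(k))/(re(k)^2 + im(k)^2)) + C3*cos(4*log(c)*im(k)/(re(k)^2 + im(k)^2)))


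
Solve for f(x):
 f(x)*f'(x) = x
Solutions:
 f(x) = -sqrt(C1 + x^2)
 f(x) = sqrt(C1 + x^2)


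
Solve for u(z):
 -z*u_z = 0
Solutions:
 u(z) = C1


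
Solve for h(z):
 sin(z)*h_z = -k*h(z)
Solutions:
 h(z) = C1*exp(k*(-log(cos(z) - 1) + log(cos(z) + 1))/2)


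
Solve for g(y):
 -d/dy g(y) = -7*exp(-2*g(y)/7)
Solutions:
 g(y) = 7*log(-sqrt(C1 + 7*y)) - 7*log(7) + 7*log(14)/2
 g(y) = 7*log(C1 + 7*y)/2 - 7*log(7) + 7*log(14)/2


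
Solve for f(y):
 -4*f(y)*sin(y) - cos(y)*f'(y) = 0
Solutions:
 f(y) = C1*cos(y)^4


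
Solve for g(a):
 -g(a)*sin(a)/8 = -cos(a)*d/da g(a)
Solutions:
 g(a) = C1/cos(a)^(1/8)


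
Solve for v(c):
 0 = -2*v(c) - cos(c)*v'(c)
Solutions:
 v(c) = C1*(sin(c) - 1)/(sin(c) + 1)


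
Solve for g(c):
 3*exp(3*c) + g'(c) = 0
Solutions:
 g(c) = C1 - exp(3*c)


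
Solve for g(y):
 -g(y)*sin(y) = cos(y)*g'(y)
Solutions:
 g(y) = C1*cos(y)


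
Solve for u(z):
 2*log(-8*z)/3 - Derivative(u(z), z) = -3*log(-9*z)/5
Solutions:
 u(z) = C1 + 19*z*log(-z)/15 + z*(-19/15 + log(3)/5 + log(12))


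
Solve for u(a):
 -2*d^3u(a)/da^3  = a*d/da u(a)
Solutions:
 u(a) = C1 + Integral(C2*airyai(-2^(2/3)*a/2) + C3*airybi(-2^(2/3)*a/2), a)


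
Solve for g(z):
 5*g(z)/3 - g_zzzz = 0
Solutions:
 g(z) = C1*exp(-3^(3/4)*5^(1/4)*z/3) + C2*exp(3^(3/4)*5^(1/4)*z/3) + C3*sin(3^(3/4)*5^(1/4)*z/3) + C4*cos(3^(3/4)*5^(1/4)*z/3)


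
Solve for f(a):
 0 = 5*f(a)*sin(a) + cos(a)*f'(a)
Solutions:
 f(a) = C1*cos(a)^5


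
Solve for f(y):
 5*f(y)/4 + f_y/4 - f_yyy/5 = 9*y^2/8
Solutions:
 f(y) = C1*exp(-15^(1/3)*y*(15^(1/3)/(sqrt(2010) + 45)^(1/3) + (sqrt(2010) + 45)^(1/3))/12)*sin(3^(1/6)*5^(1/3)*y*(-3^(2/3)*(sqrt(2010) + 45)^(1/3) + 3*5^(1/3)/(sqrt(2010) + 45)^(1/3))/12) + C2*exp(-15^(1/3)*y*(15^(1/3)/(sqrt(2010) + 45)^(1/3) + (sqrt(2010) + 45)^(1/3))/12)*cos(3^(1/6)*5^(1/3)*y*(-3^(2/3)*(sqrt(2010) + 45)^(1/3) + 3*5^(1/3)/(sqrt(2010) + 45)^(1/3))/12) + C3*exp(15^(1/3)*y*(15^(1/3)/(sqrt(2010) + 45)^(1/3) + (sqrt(2010) + 45)^(1/3))/6) + 9*y^2/10 - 9*y/25 + 9/125


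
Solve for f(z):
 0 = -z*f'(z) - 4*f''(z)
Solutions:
 f(z) = C1 + C2*erf(sqrt(2)*z/4)


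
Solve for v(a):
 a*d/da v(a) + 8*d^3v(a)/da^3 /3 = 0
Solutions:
 v(a) = C1 + Integral(C2*airyai(-3^(1/3)*a/2) + C3*airybi(-3^(1/3)*a/2), a)


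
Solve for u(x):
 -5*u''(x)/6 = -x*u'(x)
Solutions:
 u(x) = C1 + C2*erfi(sqrt(15)*x/5)


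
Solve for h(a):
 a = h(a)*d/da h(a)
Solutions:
 h(a) = -sqrt(C1 + a^2)
 h(a) = sqrt(C1 + a^2)


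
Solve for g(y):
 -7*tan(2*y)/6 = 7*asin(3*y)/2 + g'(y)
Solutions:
 g(y) = C1 - 7*y*asin(3*y)/2 - 7*sqrt(1 - 9*y^2)/6 + 7*log(cos(2*y))/12


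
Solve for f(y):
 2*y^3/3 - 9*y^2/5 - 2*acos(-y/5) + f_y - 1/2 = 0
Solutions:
 f(y) = C1 - y^4/6 + 3*y^3/5 + 2*y*acos(-y/5) + y/2 + 2*sqrt(25 - y^2)


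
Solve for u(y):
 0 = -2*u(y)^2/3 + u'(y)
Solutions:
 u(y) = -3/(C1 + 2*y)


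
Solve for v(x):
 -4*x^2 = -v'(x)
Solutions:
 v(x) = C1 + 4*x^3/3


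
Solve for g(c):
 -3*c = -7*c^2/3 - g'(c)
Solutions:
 g(c) = C1 - 7*c^3/9 + 3*c^2/2


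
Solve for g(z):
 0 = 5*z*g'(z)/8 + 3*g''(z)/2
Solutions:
 g(z) = C1 + C2*erf(sqrt(30)*z/12)


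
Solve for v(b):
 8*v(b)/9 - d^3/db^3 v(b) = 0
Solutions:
 v(b) = C3*exp(2*3^(1/3)*b/3) + (C1*sin(3^(5/6)*b/3) + C2*cos(3^(5/6)*b/3))*exp(-3^(1/3)*b/3)


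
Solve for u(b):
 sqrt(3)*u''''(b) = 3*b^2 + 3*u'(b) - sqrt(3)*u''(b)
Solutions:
 u(b) = C1 + C2*exp(-2^(1/3)*sqrt(3)*b*(-2/(9 + sqrt(85))^(1/3) + 2^(1/3)*(9 + sqrt(85))^(1/3))/12)*sin(2^(1/3)*b*(2/(9 + sqrt(85))^(1/3) + 2^(1/3)*(9 + sqrt(85))^(1/3))/4) + C3*exp(-2^(1/3)*sqrt(3)*b*(-2/(9 + sqrt(85))^(1/3) + 2^(1/3)*(9 + sqrt(85))^(1/3))/12)*cos(2^(1/3)*b*(2/(9 + sqrt(85))^(1/3) + 2^(1/3)*(9 + sqrt(85))^(1/3))/4) + C4*exp(2^(1/3)*sqrt(3)*b*(-2/(9 + sqrt(85))^(1/3) + 2^(1/3)*(9 + sqrt(85))^(1/3))/6) - b^3/3 - sqrt(3)*b^2/3 - 2*b/3


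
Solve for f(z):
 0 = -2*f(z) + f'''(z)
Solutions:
 f(z) = C3*exp(2^(1/3)*z) + (C1*sin(2^(1/3)*sqrt(3)*z/2) + C2*cos(2^(1/3)*sqrt(3)*z/2))*exp(-2^(1/3)*z/2)


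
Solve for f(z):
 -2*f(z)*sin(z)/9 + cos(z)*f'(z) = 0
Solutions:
 f(z) = C1/cos(z)^(2/9)


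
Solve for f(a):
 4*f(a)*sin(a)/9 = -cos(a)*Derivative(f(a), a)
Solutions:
 f(a) = C1*cos(a)^(4/9)


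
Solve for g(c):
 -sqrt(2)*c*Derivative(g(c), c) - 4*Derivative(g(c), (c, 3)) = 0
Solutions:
 g(c) = C1 + Integral(C2*airyai(-sqrt(2)*c/2) + C3*airybi(-sqrt(2)*c/2), c)


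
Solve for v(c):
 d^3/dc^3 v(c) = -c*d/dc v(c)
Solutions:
 v(c) = C1 + Integral(C2*airyai(-c) + C3*airybi(-c), c)


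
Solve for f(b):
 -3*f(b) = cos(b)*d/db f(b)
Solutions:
 f(b) = C1*(sin(b) - 1)^(3/2)/(sin(b) + 1)^(3/2)


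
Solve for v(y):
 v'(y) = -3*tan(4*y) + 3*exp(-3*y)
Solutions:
 v(y) = C1 - 3*log(tan(4*y)^2 + 1)/8 - exp(-3*y)


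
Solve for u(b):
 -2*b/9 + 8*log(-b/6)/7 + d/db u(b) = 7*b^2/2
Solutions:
 u(b) = C1 + 7*b^3/6 + b^2/9 - 8*b*log(-b)/7 + 8*b*(1 + log(6))/7


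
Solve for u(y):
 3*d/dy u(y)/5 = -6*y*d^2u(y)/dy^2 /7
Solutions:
 u(y) = C1 + C2*y^(3/10)


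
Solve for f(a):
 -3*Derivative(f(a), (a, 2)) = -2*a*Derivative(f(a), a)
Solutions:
 f(a) = C1 + C2*erfi(sqrt(3)*a/3)


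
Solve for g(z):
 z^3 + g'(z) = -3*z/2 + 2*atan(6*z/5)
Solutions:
 g(z) = C1 - z^4/4 - 3*z^2/4 + 2*z*atan(6*z/5) - 5*log(36*z^2 + 25)/6


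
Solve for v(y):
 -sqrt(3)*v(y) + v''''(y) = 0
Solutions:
 v(y) = C1*exp(-3^(1/8)*y) + C2*exp(3^(1/8)*y) + C3*sin(3^(1/8)*y) + C4*cos(3^(1/8)*y)


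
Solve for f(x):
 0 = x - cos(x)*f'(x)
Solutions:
 f(x) = C1 + Integral(x/cos(x), x)


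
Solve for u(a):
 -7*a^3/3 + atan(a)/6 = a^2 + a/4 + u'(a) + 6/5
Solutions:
 u(a) = C1 - 7*a^4/12 - a^3/3 - a^2/8 + a*atan(a)/6 - 6*a/5 - log(a^2 + 1)/12


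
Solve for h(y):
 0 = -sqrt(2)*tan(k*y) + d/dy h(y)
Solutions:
 h(y) = C1 + sqrt(2)*Piecewise((-log(cos(k*y))/k, Ne(k, 0)), (0, True))


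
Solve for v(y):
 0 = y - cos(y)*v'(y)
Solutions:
 v(y) = C1 + Integral(y/cos(y), y)


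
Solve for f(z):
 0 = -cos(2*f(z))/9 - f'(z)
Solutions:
 z/9 - log(sin(2*f(z)) - 1)/4 + log(sin(2*f(z)) + 1)/4 = C1


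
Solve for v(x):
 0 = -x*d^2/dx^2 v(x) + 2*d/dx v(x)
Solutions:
 v(x) = C1 + C2*x^3


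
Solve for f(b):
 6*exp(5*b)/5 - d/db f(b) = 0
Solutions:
 f(b) = C1 + 6*exp(5*b)/25


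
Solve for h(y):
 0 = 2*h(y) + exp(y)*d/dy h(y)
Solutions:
 h(y) = C1*exp(2*exp(-y))


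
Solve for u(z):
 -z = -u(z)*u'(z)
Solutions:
 u(z) = -sqrt(C1 + z^2)
 u(z) = sqrt(C1 + z^2)


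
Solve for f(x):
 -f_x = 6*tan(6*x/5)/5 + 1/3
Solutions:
 f(x) = C1 - x/3 + log(cos(6*x/5))


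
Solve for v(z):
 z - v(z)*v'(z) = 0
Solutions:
 v(z) = -sqrt(C1 + z^2)
 v(z) = sqrt(C1 + z^2)


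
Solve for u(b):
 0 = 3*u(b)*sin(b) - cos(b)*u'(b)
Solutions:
 u(b) = C1/cos(b)^3


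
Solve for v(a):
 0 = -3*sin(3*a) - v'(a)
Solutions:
 v(a) = C1 + cos(3*a)


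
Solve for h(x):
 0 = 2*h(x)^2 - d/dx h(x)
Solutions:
 h(x) = -1/(C1 + 2*x)


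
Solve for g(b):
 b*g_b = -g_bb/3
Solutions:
 g(b) = C1 + C2*erf(sqrt(6)*b/2)


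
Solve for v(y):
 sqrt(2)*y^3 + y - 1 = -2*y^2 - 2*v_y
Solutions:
 v(y) = C1 - sqrt(2)*y^4/8 - y^3/3 - y^2/4 + y/2


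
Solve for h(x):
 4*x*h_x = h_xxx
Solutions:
 h(x) = C1 + Integral(C2*airyai(2^(2/3)*x) + C3*airybi(2^(2/3)*x), x)


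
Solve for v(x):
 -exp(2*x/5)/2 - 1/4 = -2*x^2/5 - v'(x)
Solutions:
 v(x) = C1 - 2*x^3/15 + x/4 + 5*exp(2*x/5)/4


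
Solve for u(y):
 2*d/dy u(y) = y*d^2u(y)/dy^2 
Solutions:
 u(y) = C1 + C2*y^3


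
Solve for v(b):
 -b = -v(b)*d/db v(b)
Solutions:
 v(b) = -sqrt(C1 + b^2)
 v(b) = sqrt(C1 + b^2)


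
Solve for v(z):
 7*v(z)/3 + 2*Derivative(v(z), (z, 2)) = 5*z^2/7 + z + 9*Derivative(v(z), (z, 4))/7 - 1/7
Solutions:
 v(z) = C1*exp(-sqrt(21)*z/3) + C2*exp(sqrt(21)*z/3) + C3*sin(sqrt(7)*z/3) + C4*cos(sqrt(7)*z/3) + 15*z^2/49 + 3*z/7 - 201/343


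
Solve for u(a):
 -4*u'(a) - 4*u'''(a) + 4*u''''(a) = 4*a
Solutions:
 u(a) = C1 + C2*exp(a*(-2^(2/3)*(3*sqrt(93) + 29)^(1/3) - 2*2^(1/3)/(3*sqrt(93) + 29)^(1/3) + 4)/12)*sin(2^(1/3)*sqrt(3)*a*(-2^(1/3)*(3*sqrt(93) + 29)^(1/3) + 2/(3*sqrt(93) + 29)^(1/3))/12) + C3*exp(a*(-2^(2/3)*(3*sqrt(93) + 29)^(1/3) - 2*2^(1/3)/(3*sqrt(93) + 29)^(1/3) + 4)/12)*cos(2^(1/3)*sqrt(3)*a*(-2^(1/3)*(3*sqrt(93) + 29)^(1/3) + 2/(3*sqrt(93) + 29)^(1/3))/12) + C4*exp(a*(2*2^(1/3)/(3*sqrt(93) + 29)^(1/3) + 2 + 2^(2/3)*(3*sqrt(93) + 29)^(1/3))/6) - a^2/2


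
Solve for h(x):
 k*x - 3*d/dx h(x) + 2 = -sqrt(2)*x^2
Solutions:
 h(x) = C1 + k*x^2/6 + sqrt(2)*x^3/9 + 2*x/3


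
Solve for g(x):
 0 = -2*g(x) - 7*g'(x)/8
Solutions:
 g(x) = C1*exp(-16*x/7)


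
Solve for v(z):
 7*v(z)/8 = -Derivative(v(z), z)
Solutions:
 v(z) = C1*exp(-7*z/8)


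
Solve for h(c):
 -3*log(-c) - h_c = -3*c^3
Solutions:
 h(c) = C1 + 3*c^4/4 - 3*c*log(-c) + 3*c


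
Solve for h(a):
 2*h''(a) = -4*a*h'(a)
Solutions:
 h(a) = C1 + C2*erf(a)


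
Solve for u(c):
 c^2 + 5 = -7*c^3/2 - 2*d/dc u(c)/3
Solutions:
 u(c) = C1 - 21*c^4/16 - c^3/2 - 15*c/2


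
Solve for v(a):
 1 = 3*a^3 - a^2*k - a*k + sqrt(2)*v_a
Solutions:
 v(a) = C1 - 3*sqrt(2)*a^4/8 + sqrt(2)*a^3*k/6 + sqrt(2)*a^2*k/4 + sqrt(2)*a/2


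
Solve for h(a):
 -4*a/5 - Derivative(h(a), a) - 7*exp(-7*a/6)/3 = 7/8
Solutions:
 h(a) = C1 - 2*a^2/5 - 7*a/8 + 2*exp(-7*a/6)


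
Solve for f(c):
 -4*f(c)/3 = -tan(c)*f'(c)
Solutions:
 f(c) = C1*sin(c)^(4/3)


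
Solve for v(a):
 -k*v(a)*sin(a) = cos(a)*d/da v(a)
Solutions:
 v(a) = C1*exp(k*log(cos(a)))


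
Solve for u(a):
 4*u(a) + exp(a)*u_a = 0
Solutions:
 u(a) = C1*exp(4*exp(-a))


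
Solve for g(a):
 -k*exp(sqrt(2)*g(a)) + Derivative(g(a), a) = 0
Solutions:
 g(a) = sqrt(2)*(2*log(-1/(C1 + a*k)) - log(2))/4


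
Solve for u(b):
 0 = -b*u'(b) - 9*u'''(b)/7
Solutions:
 u(b) = C1 + Integral(C2*airyai(-21^(1/3)*b/3) + C3*airybi(-21^(1/3)*b/3), b)


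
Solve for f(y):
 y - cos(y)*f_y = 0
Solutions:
 f(y) = C1 + Integral(y/cos(y), y)


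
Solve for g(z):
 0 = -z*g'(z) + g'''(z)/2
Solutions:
 g(z) = C1 + Integral(C2*airyai(2^(1/3)*z) + C3*airybi(2^(1/3)*z), z)


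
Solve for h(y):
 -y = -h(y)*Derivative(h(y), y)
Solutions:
 h(y) = -sqrt(C1 + y^2)
 h(y) = sqrt(C1 + y^2)


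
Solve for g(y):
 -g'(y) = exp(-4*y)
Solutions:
 g(y) = C1 + exp(-4*y)/4


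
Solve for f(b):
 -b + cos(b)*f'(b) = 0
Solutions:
 f(b) = C1 + Integral(b/cos(b), b)


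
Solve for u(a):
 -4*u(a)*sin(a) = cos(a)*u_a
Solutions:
 u(a) = C1*cos(a)^4


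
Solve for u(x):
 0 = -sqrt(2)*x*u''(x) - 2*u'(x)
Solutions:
 u(x) = C1 + C2*x^(1 - sqrt(2))


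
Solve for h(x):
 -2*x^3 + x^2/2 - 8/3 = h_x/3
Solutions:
 h(x) = C1 - 3*x^4/2 + x^3/2 - 8*x


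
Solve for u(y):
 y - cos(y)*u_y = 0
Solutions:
 u(y) = C1 + Integral(y/cos(y), y)


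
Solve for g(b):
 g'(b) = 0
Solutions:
 g(b) = C1


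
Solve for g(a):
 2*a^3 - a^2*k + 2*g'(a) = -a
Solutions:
 g(a) = C1 - a^4/4 + a^3*k/6 - a^2/4


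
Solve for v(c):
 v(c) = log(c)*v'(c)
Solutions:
 v(c) = C1*exp(li(c))


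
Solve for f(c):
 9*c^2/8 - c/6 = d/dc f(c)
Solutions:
 f(c) = C1 + 3*c^3/8 - c^2/12


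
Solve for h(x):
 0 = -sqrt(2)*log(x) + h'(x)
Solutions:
 h(x) = C1 + sqrt(2)*x*log(x) - sqrt(2)*x


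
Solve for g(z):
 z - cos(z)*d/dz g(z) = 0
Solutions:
 g(z) = C1 + Integral(z/cos(z), z)


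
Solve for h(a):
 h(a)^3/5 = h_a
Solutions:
 h(a) = -sqrt(10)*sqrt(-1/(C1 + a))/2
 h(a) = sqrt(10)*sqrt(-1/(C1 + a))/2


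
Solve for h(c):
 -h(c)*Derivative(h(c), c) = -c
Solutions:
 h(c) = -sqrt(C1 + c^2)
 h(c) = sqrt(C1 + c^2)


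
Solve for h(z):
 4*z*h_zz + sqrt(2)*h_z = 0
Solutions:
 h(z) = C1 + C2*z^(1 - sqrt(2)/4)


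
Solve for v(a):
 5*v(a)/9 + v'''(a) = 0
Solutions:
 v(a) = C3*exp(-15^(1/3)*a/3) + (C1*sin(3^(5/6)*5^(1/3)*a/6) + C2*cos(3^(5/6)*5^(1/3)*a/6))*exp(15^(1/3)*a/6)


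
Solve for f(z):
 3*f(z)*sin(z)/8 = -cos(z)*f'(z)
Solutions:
 f(z) = C1*cos(z)^(3/8)


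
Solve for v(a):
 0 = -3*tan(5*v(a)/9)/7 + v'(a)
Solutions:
 v(a) = -9*asin(C1*exp(5*a/21))/5 + 9*pi/5
 v(a) = 9*asin(C1*exp(5*a/21))/5


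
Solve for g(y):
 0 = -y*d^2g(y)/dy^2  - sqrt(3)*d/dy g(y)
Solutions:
 g(y) = C1 + C2*y^(1 - sqrt(3))


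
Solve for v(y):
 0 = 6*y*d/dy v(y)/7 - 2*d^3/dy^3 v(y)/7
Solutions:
 v(y) = C1 + Integral(C2*airyai(3^(1/3)*y) + C3*airybi(3^(1/3)*y), y)


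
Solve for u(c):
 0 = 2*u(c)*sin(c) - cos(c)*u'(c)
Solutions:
 u(c) = C1/cos(c)^2


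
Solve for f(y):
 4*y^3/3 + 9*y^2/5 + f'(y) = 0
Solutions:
 f(y) = C1 - y^4/3 - 3*y^3/5


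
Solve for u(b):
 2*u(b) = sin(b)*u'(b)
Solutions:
 u(b) = C1*(cos(b) - 1)/(cos(b) + 1)


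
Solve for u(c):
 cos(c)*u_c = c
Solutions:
 u(c) = C1 + Integral(c/cos(c), c)


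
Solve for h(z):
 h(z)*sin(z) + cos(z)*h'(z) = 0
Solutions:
 h(z) = C1*cos(z)


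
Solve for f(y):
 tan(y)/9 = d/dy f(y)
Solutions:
 f(y) = C1 - log(cos(y))/9


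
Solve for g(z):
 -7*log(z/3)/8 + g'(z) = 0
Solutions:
 g(z) = C1 + 7*z*log(z)/8 - 7*z*log(3)/8 - 7*z/8


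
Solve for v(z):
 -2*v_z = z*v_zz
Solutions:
 v(z) = C1 + C2/z


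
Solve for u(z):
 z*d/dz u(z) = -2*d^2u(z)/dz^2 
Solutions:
 u(z) = C1 + C2*erf(z/2)


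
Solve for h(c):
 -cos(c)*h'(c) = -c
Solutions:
 h(c) = C1 + Integral(c/cos(c), c)


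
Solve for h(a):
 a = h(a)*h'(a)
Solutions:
 h(a) = -sqrt(C1 + a^2)
 h(a) = sqrt(C1 + a^2)


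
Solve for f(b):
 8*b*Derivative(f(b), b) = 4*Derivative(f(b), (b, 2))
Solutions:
 f(b) = C1 + C2*erfi(b)


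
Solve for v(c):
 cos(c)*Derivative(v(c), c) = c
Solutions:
 v(c) = C1 + Integral(c/cos(c), c)


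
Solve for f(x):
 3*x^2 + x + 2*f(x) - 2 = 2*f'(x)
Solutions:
 f(x) = C1*exp(x) - 3*x^2/2 - 7*x/2 - 5/2


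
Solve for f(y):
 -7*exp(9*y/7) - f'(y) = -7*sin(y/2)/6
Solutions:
 f(y) = C1 - 49*exp(9*y/7)/9 - 7*cos(y/2)/3


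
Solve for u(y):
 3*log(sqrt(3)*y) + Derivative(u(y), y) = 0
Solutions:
 u(y) = C1 - 3*y*log(y) - 3*y*log(3)/2 + 3*y


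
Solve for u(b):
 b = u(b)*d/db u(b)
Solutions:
 u(b) = -sqrt(C1 + b^2)
 u(b) = sqrt(C1 + b^2)


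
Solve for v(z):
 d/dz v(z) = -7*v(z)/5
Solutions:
 v(z) = C1*exp(-7*z/5)


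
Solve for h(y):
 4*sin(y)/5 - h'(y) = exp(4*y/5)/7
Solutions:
 h(y) = C1 - 5*exp(4*y/5)/28 - 4*cos(y)/5


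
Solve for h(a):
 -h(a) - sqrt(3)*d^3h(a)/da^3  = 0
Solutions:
 h(a) = C3*exp(-3^(5/6)*a/3) + (C1*sin(3^(1/3)*a/2) + C2*cos(3^(1/3)*a/2))*exp(3^(5/6)*a/6)


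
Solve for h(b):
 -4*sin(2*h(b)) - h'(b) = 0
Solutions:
 h(b) = pi - acos((-C1 - exp(16*b))/(C1 - exp(16*b)))/2
 h(b) = acos((-C1 - exp(16*b))/(C1 - exp(16*b)))/2


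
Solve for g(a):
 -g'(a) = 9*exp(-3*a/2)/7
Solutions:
 g(a) = C1 + 6*exp(-3*a/2)/7


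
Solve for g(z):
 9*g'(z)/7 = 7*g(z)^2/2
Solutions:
 g(z) = -18/(C1 + 49*z)


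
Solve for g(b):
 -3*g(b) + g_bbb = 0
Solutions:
 g(b) = C3*exp(3^(1/3)*b) + (C1*sin(3^(5/6)*b/2) + C2*cos(3^(5/6)*b/2))*exp(-3^(1/3)*b/2)


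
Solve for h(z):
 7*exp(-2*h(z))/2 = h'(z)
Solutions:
 h(z) = log(-sqrt(C1 + 7*z))
 h(z) = log(C1 + 7*z)/2


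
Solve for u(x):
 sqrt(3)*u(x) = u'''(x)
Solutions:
 u(x) = C3*exp(3^(1/6)*x) + (C1*sin(3^(2/3)*x/2) + C2*cos(3^(2/3)*x/2))*exp(-3^(1/6)*x/2)


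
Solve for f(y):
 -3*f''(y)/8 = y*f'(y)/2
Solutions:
 f(y) = C1 + C2*erf(sqrt(6)*y/3)


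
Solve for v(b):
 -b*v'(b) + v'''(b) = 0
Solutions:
 v(b) = C1 + Integral(C2*airyai(b) + C3*airybi(b), b)


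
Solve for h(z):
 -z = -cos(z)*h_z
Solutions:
 h(z) = C1 + Integral(z/cos(z), z)


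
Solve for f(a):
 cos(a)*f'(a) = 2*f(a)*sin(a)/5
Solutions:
 f(a) = C1/cos(a)^(2/5)


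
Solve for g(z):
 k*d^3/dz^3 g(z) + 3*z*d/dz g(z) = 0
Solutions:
 g(z) = C1 + Integral(C2*airyai(3^(1/3)*z*(-1/k)^(1/3)) + C3*airybi(3^(1/3)*z*(-1/k)^(1/3)), z)


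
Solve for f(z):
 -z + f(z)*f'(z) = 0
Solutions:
 f(z) = -sqrt(C1 + z^2)
 f(z) = sqrt(C1 + z^2)


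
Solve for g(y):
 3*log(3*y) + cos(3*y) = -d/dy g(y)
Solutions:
 g(y) = C1 - 3*y*log(y) - 3*y*log(3) + 3*y - sin(3*y)/3


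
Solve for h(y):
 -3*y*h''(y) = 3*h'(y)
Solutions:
 h(y) = C1 + C2*log(y)


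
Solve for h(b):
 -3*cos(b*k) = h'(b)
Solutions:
 h(b) = C1 - 3*sin(b*k)/k


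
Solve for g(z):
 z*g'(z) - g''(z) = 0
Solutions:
 g(z) = C1 + C2*erfi(sqrt(2)*z/2)


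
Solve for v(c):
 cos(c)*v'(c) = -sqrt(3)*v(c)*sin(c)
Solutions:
 v(c) = C1*cos(c)^(sqrt(3))


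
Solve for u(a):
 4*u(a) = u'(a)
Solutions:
 u(a) = C1*exp(4*a)


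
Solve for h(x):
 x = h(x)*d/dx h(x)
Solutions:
 h(x) = -sqrt(C1 + x^2)
 h(x) = sqrt(C1 + x^2)


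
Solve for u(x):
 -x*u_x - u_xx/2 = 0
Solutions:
 u(x) = C1 + C2*erf(x)


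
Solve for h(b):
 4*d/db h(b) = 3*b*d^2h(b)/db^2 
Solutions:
 h(b) = C1 + C2*b^(7/3)


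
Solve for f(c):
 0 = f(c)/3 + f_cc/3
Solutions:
 f(c) = C1*sin(c) + C2*cos(c)


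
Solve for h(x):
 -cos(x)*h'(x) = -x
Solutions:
 h(x) = C1 + Integral(x/cos(x), x)


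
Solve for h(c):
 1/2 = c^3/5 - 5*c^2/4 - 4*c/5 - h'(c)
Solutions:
 h(c) = C1 + c^4/20 - 5*c^3/12 - 2*c^2/5 - c/2


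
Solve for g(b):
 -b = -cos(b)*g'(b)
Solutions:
 g(b) = C1 + Integral(b/cos(b), b)


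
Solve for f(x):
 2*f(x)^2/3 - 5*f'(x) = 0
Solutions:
 f(x) = -15/(C1 + 2*x)


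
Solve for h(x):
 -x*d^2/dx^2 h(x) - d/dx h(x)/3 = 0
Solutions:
 h(x) = C1 + C2*x^(2/3)


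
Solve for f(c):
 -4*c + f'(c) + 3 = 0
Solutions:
 f(c) = C1 + 2*c^2 - 3*c


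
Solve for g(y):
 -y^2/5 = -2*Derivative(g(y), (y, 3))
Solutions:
 g(y) = C1 + C2*y + C3*y^2 + y^5/600


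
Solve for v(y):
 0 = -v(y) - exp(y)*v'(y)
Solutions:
 v(y) = C1*exp(exp(-y))


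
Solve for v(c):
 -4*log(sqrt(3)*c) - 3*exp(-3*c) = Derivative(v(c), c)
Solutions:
 v(c) = C1 - 4*c*log(c) + 2*c*(2 - log(3)) + exp(-3*c)


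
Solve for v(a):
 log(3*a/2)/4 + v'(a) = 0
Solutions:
 v(a) = C1 - a*log(a)/4 - a*log(3)/4 + a*log(2)/4 + a/4


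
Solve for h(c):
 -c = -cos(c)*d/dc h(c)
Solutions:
 h(c) = C1 + Integral(c/cos(c), c)


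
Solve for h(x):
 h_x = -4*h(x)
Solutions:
 h(x) = C1*exp(-4*x)


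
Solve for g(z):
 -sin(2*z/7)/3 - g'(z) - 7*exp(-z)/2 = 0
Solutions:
 g(z) = C1 + 7*cos(2*z/7)/6 + 7*exp(-z)/2


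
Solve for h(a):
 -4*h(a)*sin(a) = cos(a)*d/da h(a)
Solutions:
 h(a) = C1*cos(a)^4


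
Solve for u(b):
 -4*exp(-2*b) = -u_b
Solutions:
 u(b) = C1 - 2*exp(-2*b)


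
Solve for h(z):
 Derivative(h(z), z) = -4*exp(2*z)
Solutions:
 h(z) = C1 - 2*exp(2*z)


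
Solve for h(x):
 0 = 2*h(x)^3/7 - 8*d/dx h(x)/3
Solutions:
 h(x) = -sqrt(14)*sqrt(-1/(C1 + 3*x))
 h(x) = sqrt(14)*sqrt(-1/(C1 + 3*x))


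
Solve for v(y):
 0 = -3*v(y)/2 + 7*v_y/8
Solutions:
 v(y) = C1*exp(12*y/7)


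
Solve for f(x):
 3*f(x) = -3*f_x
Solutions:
 f(x) = C1*exp(-x)


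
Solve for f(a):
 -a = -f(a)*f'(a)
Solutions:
 f(a) = -sqrt(C1 + a^2)
 f(a) = sqrt(C1 + a^2)


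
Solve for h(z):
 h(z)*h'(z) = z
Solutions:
 h(z) = -sqrt(C1 + z^2)
 h(z) = sqrt(C1 + z^2)


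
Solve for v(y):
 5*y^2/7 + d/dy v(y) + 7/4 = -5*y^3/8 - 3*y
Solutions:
 v(y) = C1 - 5*y^4/32 - 5*y^3/21 - 3*y^2/2 - 7*y/4


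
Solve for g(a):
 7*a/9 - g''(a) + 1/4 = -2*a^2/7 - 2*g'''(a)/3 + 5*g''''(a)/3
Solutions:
 g(a) = C1 + C2*a + a^4/42 + 73*a^3/378 + 53*a^2/1512 + (C3*sin(sqrt(14)*a/5) + C4*cos(sqrt(14)*a/5))*exp(a/5)


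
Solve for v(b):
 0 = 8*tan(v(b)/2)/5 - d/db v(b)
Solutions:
 v(b) = -2*asin(C1*exp(4*b/5)) + 2*pi
 v(b) = 2*asin(C1*exp(4*b/5))


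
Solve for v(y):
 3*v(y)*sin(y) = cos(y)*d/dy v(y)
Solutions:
 v(y) = C1/cos(y)^3


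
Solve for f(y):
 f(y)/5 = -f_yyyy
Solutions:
 f(y) = (C1*sin(sqrt(2)*5^(3/4)*y/10) + C2*cos(sqrt(2)*5^(3/4)*y/10))*exp(-sqrt(2)*5^(3/4)*y/10) + (C3*sin(sqrt(2)*5^(3/4)*y/10) + C4*cos(sqrt(2)*5^(3/4)*y/10))*exp(sqrt(2)*5^(3/4)*y/10)


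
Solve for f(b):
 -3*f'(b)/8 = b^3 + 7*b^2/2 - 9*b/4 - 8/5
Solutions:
 f(b) = C1 - 2*b^4/3 - 28*b^3/9 + 3*b^2 + 64*b/15


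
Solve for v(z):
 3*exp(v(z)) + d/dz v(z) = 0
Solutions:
 v(z) = log(1/(C1 + 3*z))


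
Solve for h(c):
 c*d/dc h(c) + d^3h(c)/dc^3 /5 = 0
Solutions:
 h(c) = C1 + Integral(C2*airyai(-5^(1/3)*c) + C3*airybi(-5^(1/3)*c), c)


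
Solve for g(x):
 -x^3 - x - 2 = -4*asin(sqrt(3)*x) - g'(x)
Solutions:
 g(x) = C1 + x^4/4 + x^2/2 - 4*x*asin(sqrt(3)*x) + 2*x - 4*sqrt(3)*sqrt(1 - 3*x^2)/3


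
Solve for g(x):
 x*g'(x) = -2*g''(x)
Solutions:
 g(x) = C1 + C2*erf(x/2)


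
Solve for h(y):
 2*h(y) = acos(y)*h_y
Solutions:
 h(y) = C1*exp(2*Integral(1/acos(y), y))


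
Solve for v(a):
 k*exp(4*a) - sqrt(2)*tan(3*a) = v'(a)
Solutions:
 v(a) = C1 + k*exp(4*a)/4 + sqrt(2)*log(cos(3*a))/3


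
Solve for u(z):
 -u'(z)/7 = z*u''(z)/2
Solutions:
 u(z) = C1 + C2*z^(5/7)


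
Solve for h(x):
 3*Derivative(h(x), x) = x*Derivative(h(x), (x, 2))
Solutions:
 h(x) = C1 + C2*x^4


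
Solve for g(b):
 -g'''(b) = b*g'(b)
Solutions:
 g(b) = C1 + Integral(C2*airyai(-b) + C3*airybi(-b), b)


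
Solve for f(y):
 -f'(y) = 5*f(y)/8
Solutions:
 f(y) = C1*exp(-5*y/8)


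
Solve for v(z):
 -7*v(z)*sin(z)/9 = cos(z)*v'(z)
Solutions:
 v(z) = C1*cos(z)^(7/9)


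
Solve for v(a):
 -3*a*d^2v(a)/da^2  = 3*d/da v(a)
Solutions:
 v(a) = C1 + C2*log(a)


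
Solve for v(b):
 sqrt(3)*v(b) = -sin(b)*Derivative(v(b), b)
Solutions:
 v(b) = C1*(cos(b) + 1)^(sqrt(3)/2)/(cos(b) - 1)^(sqrt(3)/2)


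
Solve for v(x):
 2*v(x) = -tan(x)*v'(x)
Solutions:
 v(x) = C1/sin(x)^2


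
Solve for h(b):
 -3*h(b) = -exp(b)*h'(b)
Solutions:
 h(b) = C1*exp(-3*exp(-b))


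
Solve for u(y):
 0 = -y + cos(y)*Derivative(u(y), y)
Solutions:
 u(y) = C1 + Integral(y/cos(y), y)


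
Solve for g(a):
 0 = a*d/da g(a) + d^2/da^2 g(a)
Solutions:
 g(a) = C1 + C2*erf(sqrt(2)*a/2)


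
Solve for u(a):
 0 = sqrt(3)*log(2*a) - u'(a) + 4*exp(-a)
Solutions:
 u(a) = C1 + sqrt(3)*a*log(a) + sqrt(3)*a*(-1 + log(2)) - 4*exp(-a)


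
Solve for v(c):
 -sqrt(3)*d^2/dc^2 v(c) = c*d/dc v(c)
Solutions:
 v(c) = C1 + C2*erf(sqrt(2)*3^(3/4)*c/6)


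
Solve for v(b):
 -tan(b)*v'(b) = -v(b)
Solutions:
 v(b) = C1*sin(b)


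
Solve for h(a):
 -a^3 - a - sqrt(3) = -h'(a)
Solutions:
 h(a) = C1 + a^4/4 + a^2/2 + sqrt(3)*a


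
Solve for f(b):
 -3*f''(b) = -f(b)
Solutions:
 f(b) = C1*exp(-sqrt(3)*b/3) + C2*exp(sqrt(3)*b/3)


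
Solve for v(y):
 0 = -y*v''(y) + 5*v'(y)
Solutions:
 v(y) = C1 + C2*y^6


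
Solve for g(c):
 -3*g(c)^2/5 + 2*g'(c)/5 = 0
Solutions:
 g(c) = -2/(C1 + 3*c)


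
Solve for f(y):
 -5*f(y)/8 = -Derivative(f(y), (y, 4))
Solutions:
 f(y) = C1*exp(-10^(1/4)*y/2) + C2*exp(10^(1/4)*y/2) + C3*sin(10^(1/4)*y/2) + C4*cos(10^(1/4)*y/2)


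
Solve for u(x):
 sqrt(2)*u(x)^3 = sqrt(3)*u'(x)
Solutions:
 u(x) = -sqrt(6)*sqrt(-1/(C1 + sqrt(6)*x))/2
 u(x) = sqrt(6)*sqrt(-1/(C1 + sqrt(6)*x))/2


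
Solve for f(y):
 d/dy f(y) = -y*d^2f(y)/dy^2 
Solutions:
 f(y) = C1 + C2*log(y)


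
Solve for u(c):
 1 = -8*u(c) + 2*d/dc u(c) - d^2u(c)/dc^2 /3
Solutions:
 u(c) = (C1*sin(sqrt(15)*c) + C2*cos(sqrt(15)*c))*exp(3*c) - 1/8


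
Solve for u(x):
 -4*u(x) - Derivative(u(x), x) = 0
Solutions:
 u(x) = C1*exp(-4*x)


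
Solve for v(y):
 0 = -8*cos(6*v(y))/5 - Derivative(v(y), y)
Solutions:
 8*y/5 - log(sin(6*v(y)) - 1)/12 + log(sin(6*v(y)) + 1)/12 = C1


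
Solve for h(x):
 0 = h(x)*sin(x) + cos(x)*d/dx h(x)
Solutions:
 h(x) = C1*cos(x)


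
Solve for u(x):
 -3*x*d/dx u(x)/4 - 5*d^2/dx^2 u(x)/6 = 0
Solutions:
 u(x) = C1 + C2*erf(3*sqrt(5)*x/10)


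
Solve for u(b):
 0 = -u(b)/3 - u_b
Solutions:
 u(b) = C1*exp(-b/3)


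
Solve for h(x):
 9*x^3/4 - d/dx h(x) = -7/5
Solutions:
 h(x) = C1 + 9*x^4/16 + 7*x/5


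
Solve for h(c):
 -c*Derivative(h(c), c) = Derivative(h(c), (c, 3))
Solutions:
 h(c) = C1 + Integral(C2*airyai(-c) + C3*airybi(-c), c)


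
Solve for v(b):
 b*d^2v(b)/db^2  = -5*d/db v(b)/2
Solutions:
 v(b) = C1 + C2/b^(3/2)


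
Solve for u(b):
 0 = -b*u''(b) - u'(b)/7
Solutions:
 u(b) = C1 + C2*b^(6/7)


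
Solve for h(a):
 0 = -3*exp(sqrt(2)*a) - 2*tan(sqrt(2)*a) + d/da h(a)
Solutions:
 h(a) = C1 + 3*sqrt(2)*exp(sqrt(2)*a)/2 - sqrt(2)*log(cos(sqrt(2)*a))


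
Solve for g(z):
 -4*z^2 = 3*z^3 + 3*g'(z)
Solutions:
 g(z) = C1 - z^4/4 - 4*z^3/9


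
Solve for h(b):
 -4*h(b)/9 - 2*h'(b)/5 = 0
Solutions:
 h(b) = C1*exp(-10*b/9)


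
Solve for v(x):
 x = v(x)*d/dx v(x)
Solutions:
 v(x) = -sqrt(C1 + x^2)
 v(x) = sqrt(C1 + x^2)


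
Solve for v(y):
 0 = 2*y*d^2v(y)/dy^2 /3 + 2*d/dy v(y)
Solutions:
 v(y) = C1 + C2/y^2


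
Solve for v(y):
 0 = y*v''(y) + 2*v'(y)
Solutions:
 v(y) = C1 + C2/y


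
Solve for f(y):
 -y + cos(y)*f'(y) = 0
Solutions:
 f(y) = C1 + Integral(y/cos(y), y)


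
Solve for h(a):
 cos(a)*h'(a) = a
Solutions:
 h(a) = C1 + Integral(a/cos(a), a)


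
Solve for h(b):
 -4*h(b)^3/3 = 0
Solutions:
 h(b) = 0


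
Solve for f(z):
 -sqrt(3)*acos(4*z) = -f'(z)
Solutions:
 f(z) = C1 + sqrt(3)*(z*acos(4*z) - sqrt(1 - 16*z^2)/4)


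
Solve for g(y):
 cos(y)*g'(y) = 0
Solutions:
 g(y) = C1


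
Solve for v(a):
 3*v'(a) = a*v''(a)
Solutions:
 v(a) = C1 + C2*a^4


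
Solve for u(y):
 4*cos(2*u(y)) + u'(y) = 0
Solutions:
 u(y) = -asin((C1 + exp(16*y))/(C1 - exp(16*y)))/2 + pi/2
 u(y) = asin((C1 + exp(16*y))/(C1 - exp(16*y)))/2


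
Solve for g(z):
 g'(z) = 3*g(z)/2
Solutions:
 g(z) = C1*exp(3*z/2)


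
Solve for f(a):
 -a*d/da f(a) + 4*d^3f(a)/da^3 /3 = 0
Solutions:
 f(a) = C1 + Integral(C2*airyai(6^(1/3)*a/2) + C3*airybi(6^(1/3)*a/2), a)


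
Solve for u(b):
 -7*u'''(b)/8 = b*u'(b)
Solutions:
 u(b) = C1 + Integral(C2*airyai(-2*7^(2/3)*b/7) + C3*airybi(-2*7^(2/3)*b/7), b)


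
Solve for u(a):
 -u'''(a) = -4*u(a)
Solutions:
 u(a) = C3*exp(2^(2/3)*a) + (C1*sin(2^(2/3)*sqrt(3)*a/2) + C2*cos(2^(2/3)*sqrt(3)*a/2))*exp(-2^(2/3)*a/2)


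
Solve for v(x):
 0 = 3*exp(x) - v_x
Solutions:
 v(x) = C1 + 3*exp(x)


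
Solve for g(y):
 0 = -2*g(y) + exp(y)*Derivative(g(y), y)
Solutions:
 g(y) = C1*exp(-2*exp(-y))


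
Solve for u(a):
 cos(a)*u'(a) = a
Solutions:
 u(a) = C1 + Integral(a/cos(a), a)


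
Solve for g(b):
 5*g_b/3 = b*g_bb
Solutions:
 g(b) = C1 + C2*b^(8/3)


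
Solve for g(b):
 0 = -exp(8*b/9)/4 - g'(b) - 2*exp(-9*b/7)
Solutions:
 g(b) = C1 - 9*exp(8*b/9)/32 + 14*exp(-9*b/7)/9


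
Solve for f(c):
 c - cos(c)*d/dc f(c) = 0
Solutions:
 f(c) = C1 + Integral(c/cos(c), c)


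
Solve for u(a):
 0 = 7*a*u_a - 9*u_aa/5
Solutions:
 u(a) = C1 + C2*erfi(sqrt(70)*a/6)


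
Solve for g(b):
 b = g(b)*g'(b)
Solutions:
 g(b) = -sqrt(C1 + b^2)
 g(b) = sqrt(C1 + b^2)


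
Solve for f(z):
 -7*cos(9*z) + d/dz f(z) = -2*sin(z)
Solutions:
 f(z) = C1 + 7*sin(9*z)/9 + 2*cos(z)


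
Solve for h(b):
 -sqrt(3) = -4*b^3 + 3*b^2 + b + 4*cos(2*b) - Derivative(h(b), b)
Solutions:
 h(b) = C1 - b^4 + b^3 + b^2/2 + sqrt(3)*b + 2*sin(2*b)


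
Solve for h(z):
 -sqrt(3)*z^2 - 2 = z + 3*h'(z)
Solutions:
 h(z) = C1 - sqrt(3)*z^3/9 - z^2/6 - 2*z/3


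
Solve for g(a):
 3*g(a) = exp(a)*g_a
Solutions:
 g(a) = C1*exp(-3*exp(-a))


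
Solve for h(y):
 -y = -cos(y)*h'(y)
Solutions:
 h(y) = C1 + Integral(y/cos(y), y)


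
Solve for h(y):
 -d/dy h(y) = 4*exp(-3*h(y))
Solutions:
 h(y) = log(C1 - 12*y)/3
 h(y) = log((-3^(1/3) - 3^(5/6)*I)*(C1 - 4*y)^(1/3)/2)
 h(y) = log((-3^(1/3) + 3^(5/6)*I)*(C1 - 4*y)^(1/3)/2)


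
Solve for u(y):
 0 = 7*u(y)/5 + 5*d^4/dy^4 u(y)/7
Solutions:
 u(y) = (C1*sin(sqrt(70)*y/10) + C2*cos(sqrt(70)*y/10))*exp(-sqrt(70)*y/10) + (C3*sin(sqrt(70)*y/10) + C4*cos(sqrt(70)*y/10))*exp(sqrt(70)*y/10)


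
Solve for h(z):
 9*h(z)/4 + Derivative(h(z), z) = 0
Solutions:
 h(z) = C1*exp(-9*z/4)


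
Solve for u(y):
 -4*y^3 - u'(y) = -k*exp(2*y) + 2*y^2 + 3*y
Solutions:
 u(y) = C1 + k*exp(2*y)/2 - y^4 - 2*y^3/3 - 3*y^2/2


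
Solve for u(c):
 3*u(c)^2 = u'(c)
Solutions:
 u(c) = -1/(C1 + 3*c)


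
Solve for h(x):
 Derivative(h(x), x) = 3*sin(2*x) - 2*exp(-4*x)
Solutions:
 h(x) = C1 - 3*cos(2*x)/2 + exp(-4*x)/2


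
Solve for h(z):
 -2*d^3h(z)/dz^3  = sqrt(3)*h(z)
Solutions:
 h(z) = C3*exp(-2^(2/3)*3^(1/6)*z/2) + (C1*sin(6^(2/3)*z/4) + C2*cos(6^(2/3)*z/4))*exp(2^(2/3)*3^(1/6)*z/4)


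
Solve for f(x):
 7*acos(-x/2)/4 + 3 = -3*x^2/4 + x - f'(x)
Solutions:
 f(x) = C1 - x^3/4 + x^2/2 - 7*x*acos(-x/2)/4 - 3*x - 7*sqrt(4 - x^2)/4


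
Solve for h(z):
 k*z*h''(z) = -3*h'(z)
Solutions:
 h(z) = C1 + z^(((re(k) - 3)*re(k) + im(k)^2)/(re(k)^2 + im(k)^2))*(C2*sin(3*log(z)*Abs(im(k))/(re(k)^2 + im(k)^2)) + C3*cos(3*log(z)*im(k)/(re(k)^2 + im(k)^2)))


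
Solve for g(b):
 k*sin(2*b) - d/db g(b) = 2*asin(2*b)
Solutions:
 g(b) = C1 - 2*b*asin(2*b) - k*cos(2*b)/2 - sqrt(1 - 4*b^2)


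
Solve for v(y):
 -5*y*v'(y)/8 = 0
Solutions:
 v(y) = C1


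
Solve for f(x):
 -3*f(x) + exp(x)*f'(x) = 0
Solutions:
 f(x) = C1*exp(-3*exp(-x))


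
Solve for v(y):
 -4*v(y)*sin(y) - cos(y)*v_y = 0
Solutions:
 v(y) = C1*cos(y)^4


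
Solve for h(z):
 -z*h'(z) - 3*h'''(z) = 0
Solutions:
 h(z) = C1 + Integral(C2*airyai(-3^(2/3)*z/3) + C3*airybi(-3^(2/3)*z/3), z)


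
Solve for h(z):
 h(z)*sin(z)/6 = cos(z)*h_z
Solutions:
 h(z) = C1/cos(z)^(1/6)


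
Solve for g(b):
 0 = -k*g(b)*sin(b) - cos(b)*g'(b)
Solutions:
 g(b) = C1*exp(k*log(cos(b)))


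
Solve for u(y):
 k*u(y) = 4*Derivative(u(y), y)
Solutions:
 u(y) = C1*exp(k*y/4)


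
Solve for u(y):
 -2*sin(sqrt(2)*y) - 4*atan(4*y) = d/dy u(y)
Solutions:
 u(y) = C1 - 4*y*atan(4*y) + log(16*y^2 + 1)/2 + sqrt(2)*cos(sqrt(2)*y)


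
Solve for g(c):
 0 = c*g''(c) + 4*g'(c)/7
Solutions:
 g(c) = C1 + C2*c^(3/7)


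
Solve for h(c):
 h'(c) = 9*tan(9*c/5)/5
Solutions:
 h(c) = C1 - log(cos(9*c/5))


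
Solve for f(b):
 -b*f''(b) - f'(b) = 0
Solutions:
 f(b) = C1 + C2*log(b)


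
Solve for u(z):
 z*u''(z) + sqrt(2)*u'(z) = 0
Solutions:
 u(z) = C1 + C2*z^(1 - sqrt(2))


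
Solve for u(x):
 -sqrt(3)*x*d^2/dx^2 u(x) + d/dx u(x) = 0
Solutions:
 u(x) = C1 + C2*x^(sqrt(3)/3 + 1)


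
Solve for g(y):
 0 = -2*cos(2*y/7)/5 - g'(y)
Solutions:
 g(y) = C1 - 7*sin(2*y/7)/5


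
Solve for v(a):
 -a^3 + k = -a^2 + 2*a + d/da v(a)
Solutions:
 v(a) = C1 - a^4/4 + a^3/3 - a^2 + a*k


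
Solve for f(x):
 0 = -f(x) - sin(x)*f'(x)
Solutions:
 f(x) = C1*sqrt(cos(x) + 1)/sqrt(cos(x) - 1)


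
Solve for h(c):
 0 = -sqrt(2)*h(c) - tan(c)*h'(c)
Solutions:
 h(c) = C1/sin(c)^(sqrt(2))


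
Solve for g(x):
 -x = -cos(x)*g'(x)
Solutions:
 g(x) = C1 + Integral(x/cos(x), x)


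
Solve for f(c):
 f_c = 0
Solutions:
 f(c) = C1


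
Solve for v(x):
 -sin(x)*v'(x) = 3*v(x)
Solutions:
 v(x) = C1*(cos(x) + 1)^(3/2)/(cos(x) - 1)^(3/2)


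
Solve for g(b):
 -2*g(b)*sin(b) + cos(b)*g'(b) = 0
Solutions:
 g(b) = C1/cos(b)^2


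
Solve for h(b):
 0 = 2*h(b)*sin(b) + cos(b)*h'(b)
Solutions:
 h(b) = C1*cos(b)^2


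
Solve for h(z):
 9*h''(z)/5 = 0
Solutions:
 h(z) = C1 + C2*z


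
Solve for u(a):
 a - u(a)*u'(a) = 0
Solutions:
 u(a) = -sqrt(C1 + a^2)
 u(a) = sqrt(C1 + a^2)


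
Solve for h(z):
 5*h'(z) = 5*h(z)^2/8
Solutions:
 h(z) = -8/(C1 + z)


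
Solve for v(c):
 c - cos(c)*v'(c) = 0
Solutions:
 v(c) = C1 + Integral(c/cos(c), c)


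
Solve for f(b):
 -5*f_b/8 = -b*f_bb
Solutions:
 f(b) = C1 + C2*b^(13/8)


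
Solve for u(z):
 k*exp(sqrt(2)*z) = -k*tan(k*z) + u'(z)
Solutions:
 u(z) = C1 + k*Piecewise((sqrt(2)*exp(sqrt(2)*z)/2 + log(tan(k*z)^2 + 1)/(2*k), Ne(k, 0)), (sqrt(2)*exp(sqrt(2)*z)/2, True))


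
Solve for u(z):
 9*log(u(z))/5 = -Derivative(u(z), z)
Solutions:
 li(u(z)) = C1 - 9*z/5


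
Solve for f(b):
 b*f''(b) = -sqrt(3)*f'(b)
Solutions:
 f(b) = C1 + C2*b^(1 - sqrt(3))


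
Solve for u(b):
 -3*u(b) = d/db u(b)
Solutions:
 u(b) = C1*exp(-3*b)


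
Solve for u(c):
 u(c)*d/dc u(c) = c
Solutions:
 u(c) = -sqrt(C1 + c^2)
 u(c) = sqrt(C1 + c^2)


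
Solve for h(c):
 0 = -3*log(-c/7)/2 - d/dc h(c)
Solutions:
 h(c) = C1 - 3*c*log(-c)/2 + 3*c*(1 + log(7))/2


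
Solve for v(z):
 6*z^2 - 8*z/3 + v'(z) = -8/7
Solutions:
 v(z) = C1 - 2*z^3 + 4*z^2/3 - 8*z/7


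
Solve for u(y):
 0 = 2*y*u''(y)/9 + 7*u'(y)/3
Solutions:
 u(y) = C1 + C2/y^(19/2)


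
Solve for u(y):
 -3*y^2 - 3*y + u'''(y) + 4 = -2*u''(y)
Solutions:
 u(y) = C1 + C2*y + C3*exp(-2*y) + y^4/8 - y^2


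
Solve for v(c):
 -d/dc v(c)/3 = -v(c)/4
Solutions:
 v(c) = C1*exp(3*c/4)


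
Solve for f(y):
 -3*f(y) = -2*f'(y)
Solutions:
 f(y) = C1*exp(3*y/2)


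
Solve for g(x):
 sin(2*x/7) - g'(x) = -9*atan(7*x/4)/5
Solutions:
 g(x) = C1 + 9*x*atan(7*x/4)/5 - 18*log(49*x^2 + 16)/35 - 7*cos(2*x/7)/2


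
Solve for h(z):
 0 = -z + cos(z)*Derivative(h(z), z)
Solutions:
 h(z) = C1 + Integral(z/cos(z), z)


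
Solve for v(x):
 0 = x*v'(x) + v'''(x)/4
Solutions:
 v(x) = C1 + Integral(C2*airyai(-2^(2/3)*x) + C3*airybi(-2^(2/3)*x), x)


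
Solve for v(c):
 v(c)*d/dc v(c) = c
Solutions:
 v(c) = -sqrt(C1 + c^2)
 v(c) = sqrt(C1 + c^2)


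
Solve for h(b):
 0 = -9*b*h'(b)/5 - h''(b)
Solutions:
 h(b) = C1 + C2*erf(3*sqrt(10)*b/10)


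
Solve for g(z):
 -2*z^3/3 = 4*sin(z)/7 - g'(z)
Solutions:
 g(z) = C1 + z^4/6 - 4*cos(z)/7


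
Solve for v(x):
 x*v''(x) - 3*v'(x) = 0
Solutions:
 v(x) = C1 + C2*x^4


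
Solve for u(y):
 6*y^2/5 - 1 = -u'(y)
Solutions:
 u(y) = C1 - 2*y^3/5 + y


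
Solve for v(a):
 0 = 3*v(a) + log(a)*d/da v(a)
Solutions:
 v(a) = C1*exp(-3*li(a))


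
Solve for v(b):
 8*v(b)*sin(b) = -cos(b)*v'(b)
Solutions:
 v(b) = C1*cos(b)^8


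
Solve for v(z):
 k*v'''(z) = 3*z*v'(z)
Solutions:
 v(z) = C1 + Integral(C2*airyai(3^(1/3)*z*(1/k)^(1/3)) + C3*airybi(3^(1/3)*z*(1/k)^(1/3)), z)
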